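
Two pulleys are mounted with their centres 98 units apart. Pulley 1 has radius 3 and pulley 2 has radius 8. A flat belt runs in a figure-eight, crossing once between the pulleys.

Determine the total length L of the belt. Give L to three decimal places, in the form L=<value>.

L=231.794

crossed belt: β = asin((r1+r2)/C) = asin(11/98) = 6.4447°
wrap1 = wrap2 = π + 2β = 192.8895°
tangent length = C·cosβ = 97.3807
L = (r1+r2)·wrap + 2·C·cosβ = 11·3.3666 + 2·97.3807 = 231.7935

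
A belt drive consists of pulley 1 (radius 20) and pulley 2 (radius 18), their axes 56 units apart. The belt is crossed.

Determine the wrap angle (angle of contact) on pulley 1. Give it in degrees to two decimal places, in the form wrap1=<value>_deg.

wrap1=265.46_deg

crossed belt: β = asin((r1+r2)/C) = asin(38/56) = 42.7321°
wrap1 = wrap2 = π + 2β = 265.4642°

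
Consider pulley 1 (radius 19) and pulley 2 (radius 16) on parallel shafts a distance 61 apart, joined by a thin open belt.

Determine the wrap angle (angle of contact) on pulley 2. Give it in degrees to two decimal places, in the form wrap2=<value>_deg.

open belt: β = asin((r2−r1)/C) = asin(-3/61) = -2.8190°
wrap1 = π − 2β = 185.6379°
wrap2 = π + 2β = 174.3621°

wrap2=174.36_deg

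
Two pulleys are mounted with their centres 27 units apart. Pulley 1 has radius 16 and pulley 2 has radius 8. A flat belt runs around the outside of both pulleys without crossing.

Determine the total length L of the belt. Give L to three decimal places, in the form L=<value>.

open belt: β = asin((r2−r1)/C) = asin(-8/27) = -17.2353°
wrap1 = π − 2β = 214.4706°
wrap2 = π + 2β = 145.5294°
tangent length = C·cosβ = 25.7876
L = r1·wrap1 + r2·wrap2 + 2·C·cosβ = 16·3.7432 + 8·2.5400 + 2·25.7876 = 131.7864

L=131.786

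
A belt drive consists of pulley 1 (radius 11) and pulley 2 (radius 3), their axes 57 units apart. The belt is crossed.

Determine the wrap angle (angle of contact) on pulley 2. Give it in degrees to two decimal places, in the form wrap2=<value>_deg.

crossed belt: β = asin((r1+r2)/C) = asin(14/57) = 14.2181°
wrap1 = wrap2 = π + 2β = 208.4362°

wrap2=208.44_deg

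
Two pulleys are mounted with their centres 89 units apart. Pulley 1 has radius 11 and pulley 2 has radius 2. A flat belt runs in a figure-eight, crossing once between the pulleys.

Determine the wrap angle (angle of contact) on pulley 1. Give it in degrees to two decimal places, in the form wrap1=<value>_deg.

wrap1=196.80_deg

crossed belt: β = asin((r1+r2)/C) = asin(13/89) = 8.3991°
wrap1 = wrap2 = π + 2β = 196.7982°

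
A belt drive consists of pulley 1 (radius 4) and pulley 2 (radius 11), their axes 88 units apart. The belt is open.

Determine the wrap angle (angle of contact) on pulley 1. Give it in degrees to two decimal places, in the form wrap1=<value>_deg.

open belt: β = asin((r2−r1)/C) = asin(7/88) = 4.5624°
wrap1 = π − 2β = 170.8751°
wrap2 = π + 2β = 189.1249°

wrap1=170.88_deg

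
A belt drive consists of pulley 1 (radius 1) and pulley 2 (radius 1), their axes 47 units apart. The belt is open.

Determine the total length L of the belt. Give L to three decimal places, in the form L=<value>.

L=100.283

open belt: β = asin((r2−r1)/C) = asin(0/47) = 0.0000°
wrap1 = π − 2β = 180.0000°
wrap2 = π + 2β = 180.0000°
tangent length = C·cosβ = 47.0000
L = r1·wrap1 + r2·wrap2 + 2·C·cosβ = 1·3.1416 + 1·3.1416 + 2·47.0000 = 100.2832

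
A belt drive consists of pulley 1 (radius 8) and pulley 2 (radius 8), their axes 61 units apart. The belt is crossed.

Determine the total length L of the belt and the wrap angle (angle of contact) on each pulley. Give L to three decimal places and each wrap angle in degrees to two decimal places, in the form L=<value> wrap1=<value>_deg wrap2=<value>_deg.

crossed belt: β = asin((r1+r2)/C) = asin(16/61) = 15.2063°
wrap1 = wrap2 = π + 2β = 210.4126°
tangent length = C·cosβ = 58.8643
L = (r1+r2)·wrap + 2·C·cosβ = 16·3.6724 + 2·58.8643 = 176.4868

L=176.487 wrap1=210.41_deg wrap2=210.41_deg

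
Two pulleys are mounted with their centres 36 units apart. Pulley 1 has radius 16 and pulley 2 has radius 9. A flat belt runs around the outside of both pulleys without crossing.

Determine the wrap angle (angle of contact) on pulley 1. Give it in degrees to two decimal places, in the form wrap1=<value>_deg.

open belt: β = asin((r2−r1)/C) = asin(-7/36) = -11.2123°
wrap1 = π − 2β = 202.4245°
wrap2 = π + 2β = 157.5755°

wrap1=202.42_deg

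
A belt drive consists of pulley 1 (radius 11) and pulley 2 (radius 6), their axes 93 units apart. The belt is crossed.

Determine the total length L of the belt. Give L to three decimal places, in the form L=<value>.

L=242.523

crossed belt: β = asin((r1+r2)/C) = asin(17/93) = 10.5326°
wrap1 = wrap2 = π + 2β = 201.0653°
tangent length = C·cosβ = 91.4330
L = (r1+r2)·wrap + 2·C·cosβ = 17·3.5093 + 2·91.4330 = 242.5233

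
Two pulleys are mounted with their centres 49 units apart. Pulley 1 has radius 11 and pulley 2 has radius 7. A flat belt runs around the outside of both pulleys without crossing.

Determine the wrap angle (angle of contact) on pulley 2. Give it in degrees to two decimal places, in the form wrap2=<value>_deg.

open belt: β = asin((r2−r1)/C) = asin(-4/49) = -4.6824°
wrap1 = π − 2β = 189.3648°
wrap2 = π + 2β = 170.6352°

wrap2=170.64_deg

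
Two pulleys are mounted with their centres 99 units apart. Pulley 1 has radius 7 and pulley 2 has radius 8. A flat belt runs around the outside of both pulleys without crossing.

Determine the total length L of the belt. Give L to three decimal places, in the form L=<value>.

L=245.134

open belt: β = asin((r2−r1)/C) = asin(1/99) = 0.5788°
wrap1 = π − 2β = 178.8425°
wrap2 = π + 2β = 181.1575°
tangent length = C·cosβ = 98.9949
L = r1·wrap1 + r2·wrap2 + 2·C·cosβ = 7·3.1214 + 8·3.1618 + 2·98.9949 = 245.1340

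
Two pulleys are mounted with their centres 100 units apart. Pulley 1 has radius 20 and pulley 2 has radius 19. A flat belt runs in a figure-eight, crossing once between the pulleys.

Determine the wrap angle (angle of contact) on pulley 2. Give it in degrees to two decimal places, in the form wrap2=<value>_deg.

crossed belt: β = asin((r1+r2)/C) = asin(39/100) = 22.9545°
wrap1 = wrap2 = π + 2β = 225.9090°

wrap2=225.91_deg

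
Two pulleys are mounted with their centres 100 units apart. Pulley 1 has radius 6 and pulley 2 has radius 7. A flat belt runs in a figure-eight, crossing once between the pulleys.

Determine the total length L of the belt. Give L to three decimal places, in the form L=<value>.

crossed belt: β = asin((r1+r2)/C) = asin(13/100) = 7.4696°
wrap1 = wrap2 = π + 2β = 194.9392°
tangent length = C·cosβ = 99.1514
L = (r1+r2)·wrap + 2·C·cosβ = 13·3.4023 + 2·99.1514 = 242.5331

L=242.533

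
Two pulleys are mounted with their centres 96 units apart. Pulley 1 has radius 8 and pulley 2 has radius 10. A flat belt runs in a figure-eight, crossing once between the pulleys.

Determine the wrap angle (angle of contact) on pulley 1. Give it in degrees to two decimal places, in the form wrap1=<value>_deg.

wrap1=201.61_deg

crossed belt: β = asin((r1+r2)/C) = asin(18/96) = 10.8069°
wrap1 = wrap2 = π + 2β = 201.6138°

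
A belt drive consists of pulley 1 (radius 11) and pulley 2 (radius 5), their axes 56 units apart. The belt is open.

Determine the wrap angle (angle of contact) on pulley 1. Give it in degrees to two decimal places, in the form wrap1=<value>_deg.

wrap1=192.30_deg

open belt: β = asin((r2−r1)/C) = asin(-6/56) = -6.1506°
wrap1 = π − 2β = 192.3013°
wrap2 = π + 2β = 167.6987°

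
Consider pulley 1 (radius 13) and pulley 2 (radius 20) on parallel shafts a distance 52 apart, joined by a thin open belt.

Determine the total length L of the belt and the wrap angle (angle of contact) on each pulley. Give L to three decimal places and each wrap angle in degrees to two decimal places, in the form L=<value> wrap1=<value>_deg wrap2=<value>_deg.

open belt: β = asin((r2−r1)/C) = asin(7/52) = 7.7364°
wrap1 = π − 2β = 164.5272°
wrap2 = π + 2β = 195.4728°
tangent length = C·cosβ = 51.5267
L = r1·wrap1 + r2·wrap2 + 2·C·cosβ = 13·2.8715 + 20·3.4116 + 2·51.5267 = 208.6163

L=208.616 wrap1=164.53_deg wrap2=195.47_deg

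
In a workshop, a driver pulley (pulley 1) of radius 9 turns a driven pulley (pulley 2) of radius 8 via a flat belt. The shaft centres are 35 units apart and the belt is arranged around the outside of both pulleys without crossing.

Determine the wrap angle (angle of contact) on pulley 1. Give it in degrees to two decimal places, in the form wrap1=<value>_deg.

open belt: β = asin((r2−r1)/C) = asin(-1/35) = -1.6372°
wrap1 = π − 2β = 183.2745°
wrap2 = π + 2β = 176.7255°

wrap1=183.27_deg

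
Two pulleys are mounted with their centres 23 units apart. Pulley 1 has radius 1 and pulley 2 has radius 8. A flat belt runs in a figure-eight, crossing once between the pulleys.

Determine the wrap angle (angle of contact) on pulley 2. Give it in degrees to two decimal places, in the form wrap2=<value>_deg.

wrap2=226.07_deg

crossed belt: β = asin((r1+r2)/C) = asin(9/23) = 23.0357°
wrap1 = wrap2 = π + 2β = 226.0714°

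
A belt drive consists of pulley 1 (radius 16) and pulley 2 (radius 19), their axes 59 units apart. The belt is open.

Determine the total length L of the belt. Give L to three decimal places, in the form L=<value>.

L=228.108

open belt: β = asin((r2−r1)/C) = asin(3/59) = 2.9146°
wrap1 = π − 2β = 174.1708°
wrap2 = π + 2β = 185.8292°
tangent length = C·cosβ = 58.9237
L = r1·wrap1 + r2·wrap2 + 2·C·cosβ = 16·3.0399 + 19·3.2433 + 2·58.9237 = 228.1083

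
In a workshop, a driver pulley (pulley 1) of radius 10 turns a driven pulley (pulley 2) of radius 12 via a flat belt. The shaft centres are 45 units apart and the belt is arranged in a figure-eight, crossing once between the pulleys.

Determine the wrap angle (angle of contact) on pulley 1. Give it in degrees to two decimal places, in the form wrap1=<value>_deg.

crossed belt: β = asin((r1+r2)/C) = asin(22/45) = 29.2676°
wrap1 = wrap2 = π + 2β = 238.5352°

wrap1=238.54_deg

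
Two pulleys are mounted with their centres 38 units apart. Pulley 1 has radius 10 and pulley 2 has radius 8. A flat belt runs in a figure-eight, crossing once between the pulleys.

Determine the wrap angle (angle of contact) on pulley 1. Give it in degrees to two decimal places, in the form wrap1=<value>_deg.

wrap1=236.55_deg

crossed belt: β = asin((r1+r2)/C) = asin(18/38) = 28.2737°
wrap1 = wrap2 = π + 2β = 236.5474°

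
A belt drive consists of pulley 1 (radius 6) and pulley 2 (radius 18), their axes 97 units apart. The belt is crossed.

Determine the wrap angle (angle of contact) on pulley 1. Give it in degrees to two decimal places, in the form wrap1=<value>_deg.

wrap1=208.65_deg

crossed belt: β = asin((r1+r2)/C) = asin(24/97) = 14.3251°
wrap1 = wrap2 = π + 2β = 208.6501°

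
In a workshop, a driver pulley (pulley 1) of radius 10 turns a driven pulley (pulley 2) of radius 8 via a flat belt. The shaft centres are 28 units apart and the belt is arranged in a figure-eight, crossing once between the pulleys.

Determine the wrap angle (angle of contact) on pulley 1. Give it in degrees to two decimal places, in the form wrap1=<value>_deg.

wrap1=260.01_deg

crossed belt: β = asin((r1+r2)/C) = asin(18/28) = 40.0052°
wrap1 = wrap2 = π + 2β = 260.0104°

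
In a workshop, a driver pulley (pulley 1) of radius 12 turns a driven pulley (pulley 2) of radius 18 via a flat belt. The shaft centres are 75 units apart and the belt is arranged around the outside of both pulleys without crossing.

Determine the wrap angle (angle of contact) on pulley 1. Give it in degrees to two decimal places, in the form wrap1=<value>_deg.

wrap1=170.82_deg

open belt: β = asin((r2−r1)/C) = asin(6/75) = 4.5886°
wrap1 = π − 2β = 170.8229°
wrap2 = π + 2β = 189.1771°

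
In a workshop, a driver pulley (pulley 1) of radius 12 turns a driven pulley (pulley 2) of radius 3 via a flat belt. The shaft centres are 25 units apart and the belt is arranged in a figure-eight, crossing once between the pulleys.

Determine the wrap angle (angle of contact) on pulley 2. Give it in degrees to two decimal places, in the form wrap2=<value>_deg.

wrap2=253.74_deg

crossed belt: β = asin((r1+r2)/C) = asin(15/25) = 36.8699°
wrap1 = wrap2 = π + 2β = 253.7398°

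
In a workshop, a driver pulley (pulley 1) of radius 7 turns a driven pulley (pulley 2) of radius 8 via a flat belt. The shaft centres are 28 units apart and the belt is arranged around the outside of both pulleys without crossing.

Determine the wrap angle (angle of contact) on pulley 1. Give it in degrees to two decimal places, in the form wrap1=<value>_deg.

open belt: β = asin((r2−r1)/C) = asin(1/28) = 2.0467°
wrap1 = π − 2β = 175.9066°
wrap2 = π + 2β = 184.0934°

wrap1=175.91_deg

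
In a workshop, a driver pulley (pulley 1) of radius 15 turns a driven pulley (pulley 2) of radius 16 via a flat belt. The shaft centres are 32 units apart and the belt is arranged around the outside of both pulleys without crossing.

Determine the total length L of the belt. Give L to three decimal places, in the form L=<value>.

L=161.421

open belt: β = asin((r2−r1)/C) = asin(1/32) = 1.7908°
wrap1 = π − 2β = 176.4184°
wrap2 = π + 2β = 183.5816°
tangent length = C·cosβ = 31.9844
L = r1·wrap1 + r2·wrap2 + 2·C·cosβ = 15·3.0791 + 16·3.2041 + 2·31.9844 = 161.4206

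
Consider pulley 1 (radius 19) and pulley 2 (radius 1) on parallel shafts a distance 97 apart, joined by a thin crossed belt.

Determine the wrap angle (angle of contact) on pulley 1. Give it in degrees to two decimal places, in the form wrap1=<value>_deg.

crossed belt: β = asin((r1+r2)/C) = asin(20/97) = 11.8989°
wrap1 = wrap2 = π + 2β = 203.7978°

wrap1=203.80_deg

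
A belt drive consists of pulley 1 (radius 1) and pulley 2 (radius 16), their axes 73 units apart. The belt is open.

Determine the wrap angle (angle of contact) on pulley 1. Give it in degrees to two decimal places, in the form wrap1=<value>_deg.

wrap1=156.28_deg

open belt: β = asin((r2−r1)/C) = asin(15/73) = 11.8576°
wrap1 = π − 2β = 156.2849°
wrap2 = π + 2β = 203.7151°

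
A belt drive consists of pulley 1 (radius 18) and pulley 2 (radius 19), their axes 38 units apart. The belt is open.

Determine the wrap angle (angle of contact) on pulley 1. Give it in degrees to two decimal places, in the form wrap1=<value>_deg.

wrap1=176.98_deg

open belt: β = asin((r2−r1)/C) = asin(1/38) = 1.5080°
wrap1 = π − 2β = 176.9841°
wrap2 = π + 2β = 183.0159°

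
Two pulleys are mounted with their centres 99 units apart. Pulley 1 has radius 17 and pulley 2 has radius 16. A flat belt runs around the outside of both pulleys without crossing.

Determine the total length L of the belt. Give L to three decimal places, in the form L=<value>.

open belt: β = asin((r2−r1)/C) = asin(-1/99) = -0.5788°
wrap1 = π − 2β = 181.1575°
wrap2 = π + 2β = 178.8425°
tangent length = C·cosβ = 98.9949
L = r1·wrap1 + r2·wrap2 + 2·C·cosβ = 17·3.1618 + 16·3.1214 + 2·98.9949 = 301.6827

L=301.683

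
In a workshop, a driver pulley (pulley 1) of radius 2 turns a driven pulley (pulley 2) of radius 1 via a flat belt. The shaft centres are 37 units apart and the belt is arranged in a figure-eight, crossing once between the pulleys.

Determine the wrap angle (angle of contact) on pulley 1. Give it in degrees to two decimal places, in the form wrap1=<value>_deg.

crossed belt: β = asin((r1+r2)/C) = asin(3/37) = 4.6507°
wrap1 = wrap2 = π + 2β = 189.3014°

wrap1=189.30_deg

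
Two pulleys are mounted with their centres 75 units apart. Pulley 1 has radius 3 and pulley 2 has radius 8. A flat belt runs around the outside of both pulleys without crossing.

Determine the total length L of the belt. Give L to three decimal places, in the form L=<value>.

L=184.891

open belt: β = asin((r2−r1)/C) = asin(5/75) = 3.8226°
wrap1 = π − 2β = 172.3549°
wrap2 = π + 2β = 187.6451°
tangent length = C·cosβ = 74.8331
L = r1·wrap1 + r2·wrap2 + 2·C·cosβ = 3·3.0082 + 8·3.2750 + 2·74.8331 = 184.8910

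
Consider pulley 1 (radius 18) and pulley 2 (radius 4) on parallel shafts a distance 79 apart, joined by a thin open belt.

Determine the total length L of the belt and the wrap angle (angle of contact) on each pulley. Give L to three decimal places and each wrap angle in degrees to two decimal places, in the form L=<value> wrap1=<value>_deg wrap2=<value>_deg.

open belt: β = asin((r2−r1)/C) = asin(-14/79) = -10.2076°
wrap1 = π − 2β = 200.4152°
wrap2 = π + 2β = 159.5848°
tangent length = C·cosβ = 77.7496
L = r1·wrap1 + r2·wrap2 + 2·C·cosβ = 18·3.4979 + 4·2.7853 + 2·77.7496 = 229.6026

L=229.603 wrap1=200.42_deg wrap2=159.58_deg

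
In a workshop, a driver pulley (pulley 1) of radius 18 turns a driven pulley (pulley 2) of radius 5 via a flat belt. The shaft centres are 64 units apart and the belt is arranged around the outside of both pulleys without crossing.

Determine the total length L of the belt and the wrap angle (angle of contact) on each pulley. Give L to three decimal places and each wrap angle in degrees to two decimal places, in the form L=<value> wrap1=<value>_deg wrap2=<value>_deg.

L=202.906 wrap1=203.44_deg wrap2=156.56_deg

open belt: β = asin((r2−r1)/C) = asin(-13/64) = -11.7198°
wrap1 = π − 2β = 203.4395°
wrap2 = π + 2β = 156.5605°
tangent length = C·cosβ = 62.6658
L = r1·wrap1 + r2·wrap2 + 2·C·cosβ = 18·3.5507 + 5·2.7325 + 2·62.6658 = 202.9064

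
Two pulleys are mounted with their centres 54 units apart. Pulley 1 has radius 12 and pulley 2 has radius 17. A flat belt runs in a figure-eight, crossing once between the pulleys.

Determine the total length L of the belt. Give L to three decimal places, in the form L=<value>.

L=215.092

crossed belt: β = asin((r1+r2)/C) = asin(29/54) = 32.4822°
wrap1 = wrap2 = π + 2β = 244.9643°
tangent length = C·cosβ = 45.5522
L = (r1+r2)·wrap + 2·C·cosβ = 29·4.2754 + 2·45.5522 = 215.0919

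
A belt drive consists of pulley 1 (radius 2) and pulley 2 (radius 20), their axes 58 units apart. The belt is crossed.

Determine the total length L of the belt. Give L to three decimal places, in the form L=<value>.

L=193.565

crossed belt: β = asin((r1+r2)/C) = asin(22/58) = 22.2910°
wrap1 = wrap2 = π + 2β = 224.5819°
tangent length = C·cosβ = 53.6656
L = (r1+r2)·wrap + 2·C·cosβ = 22·3.9197 + 2·53.6656 = 193.5645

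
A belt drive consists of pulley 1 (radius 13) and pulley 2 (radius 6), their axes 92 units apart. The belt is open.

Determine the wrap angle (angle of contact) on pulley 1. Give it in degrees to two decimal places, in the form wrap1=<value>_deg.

wrap1=188.73_deg

open belt: β = asin((r2−r1)/C) = asin(-7/92) = -4.3637°
wrap1 = π − 2β = 188.7274°
wrap2 = π + 2β = 171.2726°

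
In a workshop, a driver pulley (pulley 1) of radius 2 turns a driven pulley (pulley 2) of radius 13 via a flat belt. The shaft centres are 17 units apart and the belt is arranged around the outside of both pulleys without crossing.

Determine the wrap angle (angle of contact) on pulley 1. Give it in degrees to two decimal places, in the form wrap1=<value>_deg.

wrap1=99.36_deg

open belt: β = asin((r2−r1)/C) = asin(11/17) = 40.3202°
wrap1 = π − 2β = 99.3596°
wrap2 = π + 2β = 260.6404°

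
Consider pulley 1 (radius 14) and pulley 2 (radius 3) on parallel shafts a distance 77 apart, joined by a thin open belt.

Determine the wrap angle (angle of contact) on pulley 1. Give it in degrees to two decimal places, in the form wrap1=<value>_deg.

wrap1=196.43_deg

open belt: β = asin((r2−r1)/C) = asin(-11/77) = -8.2132°
wrap1 = π − 2β = 196.4264°
wrap2 = π + 2β = 163.5736°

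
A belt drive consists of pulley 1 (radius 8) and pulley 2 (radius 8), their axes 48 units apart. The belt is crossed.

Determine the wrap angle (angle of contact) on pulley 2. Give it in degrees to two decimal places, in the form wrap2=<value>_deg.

crossed belt: β = asin((r1+r2)/C) = asin(16/48) = 19.4712°
wrap1 = wrap2 = π + 2β = 218.9424°

wrap2=218.94_deg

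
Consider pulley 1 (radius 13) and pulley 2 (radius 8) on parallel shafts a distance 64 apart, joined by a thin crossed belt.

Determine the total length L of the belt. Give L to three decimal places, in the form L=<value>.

crossed belt: β = asin((r1+r2)/C) = asin(21/64) = 19.1550°
wrap1 = wrap2 = π + 2β = 218.3100°
tangent length = C·cosβ = 60.4566
L = (r1+r2)·wrap + 2·C·cosβ = 21·3.8102 + 2·60.4566 = 200.9280

L=200.928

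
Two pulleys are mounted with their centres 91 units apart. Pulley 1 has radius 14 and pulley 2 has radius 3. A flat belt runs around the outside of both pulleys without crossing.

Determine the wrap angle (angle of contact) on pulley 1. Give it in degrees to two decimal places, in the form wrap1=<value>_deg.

open belt: β = asin((r2−r1)/C) = asin(-11/91) = -6.9428°
wrap1 = π − 2β = 193.8857°
wrap2 = π + 2β = 166.1143°

wrap1=193.89_deg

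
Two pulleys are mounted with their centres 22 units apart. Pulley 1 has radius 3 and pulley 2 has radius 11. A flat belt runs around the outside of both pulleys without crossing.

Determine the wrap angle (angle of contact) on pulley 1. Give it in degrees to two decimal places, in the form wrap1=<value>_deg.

wrap1=137.35_deg

open belt: β = asin((r2−r1)/C) = asin(8/22) = 21.3237°
wrap1 = π − 2β = 137.3526°
wrap2 = π + 2β = 222.6474°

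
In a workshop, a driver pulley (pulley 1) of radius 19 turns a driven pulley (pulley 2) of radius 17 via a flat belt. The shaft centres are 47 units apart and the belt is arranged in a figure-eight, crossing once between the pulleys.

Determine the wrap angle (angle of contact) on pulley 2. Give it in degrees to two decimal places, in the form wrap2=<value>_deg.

crossed belt: β = asin((r1+r2)/C) = asin(36/47) = 49.9922°
wrap1 = wrap2 = π + 2β = 279.9845°

wrap2=279.98_deg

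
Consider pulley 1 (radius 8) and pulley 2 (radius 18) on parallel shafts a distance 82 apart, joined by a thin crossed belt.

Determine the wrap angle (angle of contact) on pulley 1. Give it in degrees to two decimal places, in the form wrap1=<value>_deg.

crossed belt: β = asin((r1+r2)/C) = asin(26/82) = 18.4860°
wrap1 = wrap2 = π + 2β = 216.9720°

wrap1=216.97_deg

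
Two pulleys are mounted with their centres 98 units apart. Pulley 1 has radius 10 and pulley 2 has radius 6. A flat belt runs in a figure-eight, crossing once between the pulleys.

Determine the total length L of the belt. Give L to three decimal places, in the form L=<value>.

L=248.884

crossed belt: β = asin((r1+r2)/C) = asin(16/98) = 9.3965°
wrap1 = wrap2 = π + 2β = 198.7930°
tangent length = C·cosβ = 96.6851
L = (r1+r2)·wrap + 2·C·cosβ = 16·3.4696 + 2·96.6851 = 248.8836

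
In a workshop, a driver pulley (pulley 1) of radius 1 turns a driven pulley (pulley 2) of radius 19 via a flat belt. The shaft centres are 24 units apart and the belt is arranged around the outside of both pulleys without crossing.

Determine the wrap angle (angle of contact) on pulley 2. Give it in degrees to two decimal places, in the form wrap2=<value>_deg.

open belt: β = asin((r2−r1)/C) = asin(18/24) = 48.5904°
wrap1 = π − 2β = 82.8192°
wrap2 = π + 2β = 277.1808°

wrap2=277.18_deg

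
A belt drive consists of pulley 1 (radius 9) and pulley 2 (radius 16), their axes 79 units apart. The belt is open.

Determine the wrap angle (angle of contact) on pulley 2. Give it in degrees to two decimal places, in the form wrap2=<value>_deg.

wrap2=190.17_deg

open belt: β = asin((r2−r1)/C) = asin(7/79) = 5.0835°
wrap1 = π − 2β = 169.8330°
wrap2 = π + 2β = 190.1670°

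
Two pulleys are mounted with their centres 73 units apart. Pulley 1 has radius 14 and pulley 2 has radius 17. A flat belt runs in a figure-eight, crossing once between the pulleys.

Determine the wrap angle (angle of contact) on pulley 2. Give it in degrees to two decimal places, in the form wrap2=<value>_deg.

wrap2=230.26_deg

crossed belt: β = asin((r1+r2)/C) = asin(31/73) = 25.1290°
wrap1 = wrap2 = π + 2β = 230.2580°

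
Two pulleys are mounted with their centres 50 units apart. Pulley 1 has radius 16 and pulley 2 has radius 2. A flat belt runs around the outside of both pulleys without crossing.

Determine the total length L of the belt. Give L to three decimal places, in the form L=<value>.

open belt: β = asin((r2−r1)/C) = asin(-14/50) = -16.2602°
wrap1 = π − 2β = 212.5204°
wrap2 = π + 2β = 147.4796°
tangent length = C·cosβ = 48.0000
L = r1·wrap1 + r2·wrap2 + 2·C·cosβ = 16·3.7092 + 2·2.5740 + 2·48.0000 = 160.4949

L=160.495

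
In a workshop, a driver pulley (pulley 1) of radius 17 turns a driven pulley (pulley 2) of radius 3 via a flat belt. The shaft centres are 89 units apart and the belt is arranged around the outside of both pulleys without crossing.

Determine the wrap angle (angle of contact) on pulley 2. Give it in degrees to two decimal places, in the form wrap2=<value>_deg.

open belt: β = asin((r2−r1)/C) = asin(-14/89) = -9.0504°
wrap1 = π − 2β = 198.1008°
wrap2 = π + 2β = 161.8992°

wrap2=161.90_deg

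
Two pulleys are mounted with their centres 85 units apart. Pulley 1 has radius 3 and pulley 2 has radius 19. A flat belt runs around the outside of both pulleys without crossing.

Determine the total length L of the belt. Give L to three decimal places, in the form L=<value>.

L=242.136

open belt: β = asin((r2−r1)/C) = asin(16/85) = 10.8498°
wrap1 = π − 2β = 158.3004°
wrap2 = π + 2β = 201.6996°
tangent length = C·cosβ = 83.4805
L = r1·wrap1 + r2·wrap2 + 2·C·cosβ = 3·2.7629 + 19·3.5203 + 2·83.4805 = 242.1358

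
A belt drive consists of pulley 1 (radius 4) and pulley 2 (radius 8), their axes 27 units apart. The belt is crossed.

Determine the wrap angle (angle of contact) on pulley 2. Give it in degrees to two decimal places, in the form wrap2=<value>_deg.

wrap2=232.78_deg

crossed belt: β = asin((r1+r2)/C) = asin(12/27) = 26.3878°
wrap1 = wrap2 = π + 2β = 232.7756°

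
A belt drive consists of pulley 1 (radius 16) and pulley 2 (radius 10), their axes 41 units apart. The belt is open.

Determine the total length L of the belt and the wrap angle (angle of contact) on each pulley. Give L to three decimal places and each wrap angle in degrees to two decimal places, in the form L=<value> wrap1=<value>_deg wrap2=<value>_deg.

L=164.561 wrap1=196.83_deg wrap2=163.17_deg

open belt: β = asin((r2−r1)/C) = asin(-6/41) = -8.4150°
wrap1 = π − 2β = 196.8299°
wrap2 = π + 2β = 163.1701°
tangent length = C·cosβ = 40.5586
L = r1·wrap1 + r2·wrap2 + 2·C·cosβ = 16·3.4353 + 10·2.8479 + 2·40.5586 = 164.5610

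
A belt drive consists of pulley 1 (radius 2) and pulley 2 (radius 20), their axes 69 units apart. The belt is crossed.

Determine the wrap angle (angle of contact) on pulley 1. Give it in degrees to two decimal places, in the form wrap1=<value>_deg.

crossed belt: β = asin((r1+r2)/C) = asin(22/69) = 18.5928°
wrap1 = wrap2 = π + 2β = 217.1856°

wrap1=217.19_deg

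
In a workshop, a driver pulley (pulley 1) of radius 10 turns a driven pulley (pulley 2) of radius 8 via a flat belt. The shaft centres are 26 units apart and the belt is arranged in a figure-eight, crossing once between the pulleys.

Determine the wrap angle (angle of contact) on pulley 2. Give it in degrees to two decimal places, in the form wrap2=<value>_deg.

crossed belt: β = asin((r1+r2)/C) = asin(18/26) = 43.8131°
wrap1 = wrap2 = π + 2β = 267.6261°

wrap2=267.63_deg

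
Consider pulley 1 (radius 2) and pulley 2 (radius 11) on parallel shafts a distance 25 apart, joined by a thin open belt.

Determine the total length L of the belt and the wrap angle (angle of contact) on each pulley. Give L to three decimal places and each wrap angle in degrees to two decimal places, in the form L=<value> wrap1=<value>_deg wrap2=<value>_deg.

L=94.117 wrap1=137.80_deg wrap2=222.20_deg

open belt: β = asin((r2−r1)/C) = asin(9/25) = 21.1002°
wrap1 = π − 2β = 137.7996°
wrap2 = π + 2β = 222.2004°
tangent length = C·cosβ = 23.3238
L = r1·wrap1 + r2·wrap2 + 2·C·cosβ = 2·2.4051 + 11·3.8781 + 2·23.3238 = 94.1171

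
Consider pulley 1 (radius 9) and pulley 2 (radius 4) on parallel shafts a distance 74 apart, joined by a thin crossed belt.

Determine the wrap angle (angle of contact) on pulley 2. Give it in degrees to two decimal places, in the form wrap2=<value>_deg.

wrap2=200.24_deg

crossed belt: β = asin((r1+r2)/C) = asin(13/74) = 10.1180°
wrap1 = wrap2 = π + 2β = 200.2360°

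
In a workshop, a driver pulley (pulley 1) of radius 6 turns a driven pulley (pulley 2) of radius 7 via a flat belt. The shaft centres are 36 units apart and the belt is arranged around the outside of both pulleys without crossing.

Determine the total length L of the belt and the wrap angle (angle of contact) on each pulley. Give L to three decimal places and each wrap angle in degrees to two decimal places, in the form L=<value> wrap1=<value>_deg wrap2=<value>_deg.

L=112.868 wrap1=176.82_deg wrap2=183.18_deg

open belt: β = asin((r2−r1)/C) = asin(1/36) = 1.5918°
wrap1 = π − 2β = 176.8165°
wrap2 = π + 2β = 183.1835°
tangent length = C·cosβ = 35.9861
L = r1·wrap1 + r2·wrap2 + 2·C·cosβ = 6·3.0860 + 7·3.1972 + 2·35.9861 = 112.8685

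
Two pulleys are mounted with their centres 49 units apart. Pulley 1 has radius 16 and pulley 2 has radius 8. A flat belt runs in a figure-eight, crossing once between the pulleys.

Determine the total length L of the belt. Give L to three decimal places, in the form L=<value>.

crossed belt: β = asin((r1+r2)/C) = asin(24/49) = 29.3272°
wrap1 = wrap2 = π + 2β = 238.6543°
tangent length = C·cosβ = 42.7200
L = (r1+r2)·wrap + 2·C·cosβ = 24·4.1653 + 2·42.7200 = 185.4073

L=185.407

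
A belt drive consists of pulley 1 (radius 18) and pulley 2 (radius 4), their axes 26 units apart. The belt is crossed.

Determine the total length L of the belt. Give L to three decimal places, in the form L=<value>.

crossed belt: β = asin((r1+r2)/C) = asin(22/26) = 57.7958°
wrap1 = wrap2 = π + 2β = 295.5915°
tangent length = C·cosβ = 13.8564
L = (r1+r2)·wrap + 2·C·cosβ = 22·5.1590 + 2·13.8564 = 141.2118

L=141.212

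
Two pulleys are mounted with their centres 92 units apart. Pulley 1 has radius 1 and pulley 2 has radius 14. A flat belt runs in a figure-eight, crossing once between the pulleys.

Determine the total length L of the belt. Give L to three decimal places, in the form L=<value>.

L=233.575

crossed belt: β = asin((r1+r2)/C) = asin(15/92) = 9.3836°
wrap1 = wrap2 = π + 2β = 198.7672°
tangent length = C·cosβ = 90.7689
L = (r1+r2)·wrap + 2·C·cosβ = 15·3.4691 + 2·90.7689 = 233.5750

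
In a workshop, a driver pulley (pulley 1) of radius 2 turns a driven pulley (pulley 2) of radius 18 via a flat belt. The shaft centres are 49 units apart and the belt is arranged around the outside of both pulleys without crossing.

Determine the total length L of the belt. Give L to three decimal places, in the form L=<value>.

open belt: β = asin((r2−r1)/C) = asin(16/49) = 19.0583°
wrap1 = π − 2β = 141.8833°
wrap2 = π + 2β = 218.1167°
tangent length = C·cosβ = 46.3141
L = r1·wrap1 + r2·wrap2 + 2·C·cosβ = 2·2.4763 + 18·3.8069 + 2·46.3141 = 166.1043

L=166.104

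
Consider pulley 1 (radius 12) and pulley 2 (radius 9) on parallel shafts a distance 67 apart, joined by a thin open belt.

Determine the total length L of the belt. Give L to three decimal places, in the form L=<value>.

L=200.108

open belt: β = asin((r2−r1)/C) = asin(-3/67) = -2.5663°
wrap1 = π − 2β = 185.1327°
wrap2 = π + 2β = 174.8673°
tangent length = C·cosβ = 66.9328
L = r1·wrap1 + r2·wrap2 + 2·C·cosβ = 12·3.2312 + 9·3.0520 + 2·66.9328 = 200.1078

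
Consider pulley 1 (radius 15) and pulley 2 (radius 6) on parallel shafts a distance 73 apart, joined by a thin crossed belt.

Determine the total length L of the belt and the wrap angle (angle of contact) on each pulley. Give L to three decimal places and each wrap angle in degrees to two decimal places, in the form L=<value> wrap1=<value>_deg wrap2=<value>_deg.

crossed belt: β = asin((r1+r2)/C) = asin(21/73) = 16.7186°
wrap1 = wrap2 = π + 2β = 213.4372°
tangent length = C·cosβ = 69.9142
L = (r1+r2)·wrap + 2·C·cosβ = 21·3.7252 + 2·69.9142 = 218.0573

L=218.057 wrap1=213.44_deg wrap2=213.44_deg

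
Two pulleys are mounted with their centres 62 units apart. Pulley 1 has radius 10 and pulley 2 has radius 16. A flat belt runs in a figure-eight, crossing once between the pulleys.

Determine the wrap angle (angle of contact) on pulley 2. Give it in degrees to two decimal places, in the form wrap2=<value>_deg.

crossed belt: β = asin((r1+r2)/C) = asin(26/62) = 24.7939°
wrap1 = wrap2 = π + 2β = 229.5877°

wrap2=229.59_deg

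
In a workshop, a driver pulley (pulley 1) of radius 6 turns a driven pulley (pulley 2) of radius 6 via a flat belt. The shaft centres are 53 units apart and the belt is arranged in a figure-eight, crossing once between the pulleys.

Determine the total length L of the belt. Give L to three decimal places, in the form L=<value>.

crossed belt: β = asin((r1+r2)/C) = asin(12/53) = 13.0861°
wrap1 = wrap2 = π + 2β = 206.1722°
tangent length = C·cosβ = 51.6236
L = (r1+r2)·wrap + 2·C·cosβ = 12·3.5984 + 2·51.6236 = 146.4279

L=146.428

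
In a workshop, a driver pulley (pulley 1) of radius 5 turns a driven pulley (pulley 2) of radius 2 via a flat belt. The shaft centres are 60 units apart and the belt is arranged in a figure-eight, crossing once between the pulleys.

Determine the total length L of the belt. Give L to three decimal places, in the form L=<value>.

crossed belt: β = asin((r1+r2)/C) = asin(7/60) = 6.6998°
wrap1 = wrap2 = π + 2β = 193.3995°
tangent length = C·cosβ = 59.5903
L = (r1+r2)·wrap + 2·C·cosβ = 7·3.3755 + 2·59.5903 = 142.8087

L=142.809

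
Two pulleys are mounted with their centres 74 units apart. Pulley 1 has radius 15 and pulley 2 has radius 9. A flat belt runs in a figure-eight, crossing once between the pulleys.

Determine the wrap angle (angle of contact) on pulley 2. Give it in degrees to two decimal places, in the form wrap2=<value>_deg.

crossed belt: β = asin((r1+r2)/C) = asin(24/74) = 18.9246°
wrap1 = wrap2 = π + 2β = 217.8493°

wrap2=217.85_deg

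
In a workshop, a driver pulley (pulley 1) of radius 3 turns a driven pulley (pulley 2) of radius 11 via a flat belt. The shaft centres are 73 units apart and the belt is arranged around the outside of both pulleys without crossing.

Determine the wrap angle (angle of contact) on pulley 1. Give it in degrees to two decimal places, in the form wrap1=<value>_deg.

wrap1=167.42_deg

open belt: β = asin((r2−r1)/C) = asin(8/73) = 6.2916°
wrap1 = π − 2β = 167.4167°
wrap2 = π + 2β = 192.5833°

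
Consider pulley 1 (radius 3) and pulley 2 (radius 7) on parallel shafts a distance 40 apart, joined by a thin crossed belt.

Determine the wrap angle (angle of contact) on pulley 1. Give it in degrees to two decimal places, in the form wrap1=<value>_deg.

crossed belt: β = asin((r1+r2)/C) = asin(10/40) = 14.4775°
wrap1 = wrap2 = π + 2β = 208.9550°

wrap1=208.96_deg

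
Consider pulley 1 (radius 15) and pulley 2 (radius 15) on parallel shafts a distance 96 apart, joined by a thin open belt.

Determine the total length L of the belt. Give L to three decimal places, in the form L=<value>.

L=286.248

open belt: β = asin((r2−r1)/C) = asin(0/96) = 0.0000°
wrap1 = π − 2β = 180.0000°
wrap2 = π + 2β = 180.0000°
tangent length = C·cosβ = 96.0000
L = r1·wrap1 + r2·wrap2 + 2·C·cosβ = 15·3.1416 + 15·3.1416 + 2·96.0000 = 286.2478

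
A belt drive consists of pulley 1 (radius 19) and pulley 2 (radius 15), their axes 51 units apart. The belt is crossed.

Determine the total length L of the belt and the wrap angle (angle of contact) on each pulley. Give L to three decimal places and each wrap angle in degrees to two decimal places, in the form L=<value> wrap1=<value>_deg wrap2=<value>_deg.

crossed belt: β = asin((r1+r2)/C) = asin(34/51) = 41.8103°
wrap1 = wrap2 = π + 2β = 263.6206°
tangent length = C·cosβ = 38.0132
L = (r1+r2)·wrap + 2·C·cosβ = 34·4.6010 + 2·38.0132 = 232.4619

L=232.462 wrap1=263.62_deg wrap2=263.62_deg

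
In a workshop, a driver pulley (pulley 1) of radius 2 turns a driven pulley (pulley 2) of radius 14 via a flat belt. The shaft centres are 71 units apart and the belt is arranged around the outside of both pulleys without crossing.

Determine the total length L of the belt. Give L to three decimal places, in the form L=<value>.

L=194.299

open belt: β = asin((r2−r1)/C) = asin(12/71) = 9.7305°
wrap1 = π − 2β = 160.5390°
wrap2 = π + 2β = 199.4610°
tangent length = C·cosβ = 69.9786
L = r1·wrap1 + r2·wrap2 + 2·C·cosβ = 2·2.8019 + 14·3.4813 + 2·69.9786 = 194.2985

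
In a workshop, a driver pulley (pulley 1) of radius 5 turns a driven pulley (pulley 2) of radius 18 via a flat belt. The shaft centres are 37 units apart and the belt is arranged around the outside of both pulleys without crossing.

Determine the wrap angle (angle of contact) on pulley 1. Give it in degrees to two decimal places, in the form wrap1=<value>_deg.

open belt: β = asin((r2−r1)/C) = asin(13/37) = 20.5700°
wrap1 = π − 2β = 138.8600°
wrap2 = π + 2β = 221.1400°

wrap1=138.86_deg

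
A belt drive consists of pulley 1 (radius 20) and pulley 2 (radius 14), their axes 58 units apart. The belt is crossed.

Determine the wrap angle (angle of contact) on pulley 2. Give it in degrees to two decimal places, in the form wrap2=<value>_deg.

crossed belt: β = asin((r1+r2)/C) = asin(34/58) = 35.8883°
wrap1 = wrap2 = π + 2β = 251.7766°

wrap2=251.78_deg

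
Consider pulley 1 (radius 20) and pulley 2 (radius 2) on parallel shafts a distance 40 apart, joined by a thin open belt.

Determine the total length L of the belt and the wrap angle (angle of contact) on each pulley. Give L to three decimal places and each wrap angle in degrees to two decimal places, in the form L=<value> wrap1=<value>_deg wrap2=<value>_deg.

L=157.361 wrap1=233.49_deg wrap2=126.51_deg

open belt: β = asin((r2−r1)/C) = asin(-18/40) = -26.7437°
wrap1 = π − 2β = 233.4874°
wrap2 = π + 2β = 126.5126°
tangent length = C·cosβ = 35.7211
L = r1·wrap1 + r2·wrap2 + 2·C·cosβ = 20·4.0751 + 2·2.2081 + 2·35.7211 = 157.3609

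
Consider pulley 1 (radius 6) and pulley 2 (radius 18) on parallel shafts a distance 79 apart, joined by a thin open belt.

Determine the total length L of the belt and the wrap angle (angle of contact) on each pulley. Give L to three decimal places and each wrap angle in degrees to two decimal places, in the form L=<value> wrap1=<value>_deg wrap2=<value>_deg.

open belt: β = asin((r2−r1)/C) = asin(12/79) = 8.7370°
wrap1 = π − 2β = 162.5260°
wrap2 = π + 2β = 197.4740°
tangent length = C·cosβ = 78.0833
L = r1·wrap1 + r2·wrap2 + 2·C·cosβ = 6·2.8366 + 18·3.4466 + 2·78.0833 = 235.2245

L=235.225 wrap1=162.53_deg wrap2=197.47_deg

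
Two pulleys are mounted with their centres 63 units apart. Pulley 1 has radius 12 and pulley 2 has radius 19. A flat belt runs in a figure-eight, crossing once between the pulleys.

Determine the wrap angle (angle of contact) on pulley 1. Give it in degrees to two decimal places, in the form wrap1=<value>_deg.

wrap1=238.95_deg

crossed belt: β = asin((r1+r2)/C) = asin(31/63) = 29.4763°
wrap1 = wrap2 = π + 2β = 238.9526°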